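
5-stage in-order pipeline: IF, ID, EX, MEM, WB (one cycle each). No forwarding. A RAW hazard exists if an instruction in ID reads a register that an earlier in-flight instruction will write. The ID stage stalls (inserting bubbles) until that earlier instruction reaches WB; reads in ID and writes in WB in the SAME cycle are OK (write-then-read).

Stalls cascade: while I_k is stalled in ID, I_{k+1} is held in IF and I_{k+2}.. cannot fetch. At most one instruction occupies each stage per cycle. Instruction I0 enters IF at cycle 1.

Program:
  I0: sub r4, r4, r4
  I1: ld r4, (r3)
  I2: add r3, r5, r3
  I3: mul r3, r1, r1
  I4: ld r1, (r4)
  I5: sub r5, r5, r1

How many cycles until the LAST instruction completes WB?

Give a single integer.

I0 sub r4 <- r4,r4: IF@1 ID@2 stall=0 (-) EX@3 MEM@4 WB@5
I1 ld r4 <- r3: IF@2 ID@3 stall=0 (-) EX@4 MEM@5 WB@6
I2 add r3 <- r5,r3: IF@3 ID@4 stall=0 (-) EX@5 MEM@6 WB@7
I3 mul r3 <- r1,r1: IF@4 ID@5 stall=0 (-) EX@6 MEM@7 WB@8
I4 ld r1 <- r4: IF@5 ID@6 stall=0 (-) EX@7 MEM@8 WB@9
I5 sub r5 <- r5,r1: IF@6 ID@7 stall=2 (RAW on I4.r1 (WB@9)) EX@10 MEM@11 WB@12

Answer: 12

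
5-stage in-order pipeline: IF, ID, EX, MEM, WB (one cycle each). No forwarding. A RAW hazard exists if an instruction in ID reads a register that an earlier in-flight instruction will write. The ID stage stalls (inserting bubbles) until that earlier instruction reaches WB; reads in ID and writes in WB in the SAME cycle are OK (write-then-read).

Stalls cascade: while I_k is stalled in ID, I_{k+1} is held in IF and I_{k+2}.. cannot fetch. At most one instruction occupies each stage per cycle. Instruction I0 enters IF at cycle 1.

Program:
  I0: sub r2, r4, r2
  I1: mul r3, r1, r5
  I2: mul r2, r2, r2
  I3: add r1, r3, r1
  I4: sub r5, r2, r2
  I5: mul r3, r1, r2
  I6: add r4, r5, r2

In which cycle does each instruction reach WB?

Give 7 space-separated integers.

I0 sub r2 <- r4,r2: IF@1 ID@2 stall=0 (-) EX@3 MEM@4 WB@5
I1 mul r3 <- r1,r5: IF@2 ID@3 stall=0 (-) EX@4 MEM@5 WB@6
I2 mul r2 <- r2,r2: IF@3 ID@4 stall=1 (RAW on I0.r2 (WB@5)) EX@6 MEM@7 WB@8
I3 add r1 <- r3,r1: IF@4 ID@6 stall=0 (-) EX@7 MEM@8 WB@9
I4 sub r5 <- r2,r2: IF@6 ID@7 stall=1 (RAW on I2.r2 (WB@8)) EX@9 MEM@10 WB@11
I5 mul r3 <- r1,r2: IF@7 ID@9 stall=0 (-) EX@10 MEM@11 WB@12
I6 add r4 <- r5,r2: IF@9 ID@10 stall=1 (RAW on I4.r5 (WB@11)) EX@12 MEM@13 WB@14

Answer: 5 6 8 9 11 12 14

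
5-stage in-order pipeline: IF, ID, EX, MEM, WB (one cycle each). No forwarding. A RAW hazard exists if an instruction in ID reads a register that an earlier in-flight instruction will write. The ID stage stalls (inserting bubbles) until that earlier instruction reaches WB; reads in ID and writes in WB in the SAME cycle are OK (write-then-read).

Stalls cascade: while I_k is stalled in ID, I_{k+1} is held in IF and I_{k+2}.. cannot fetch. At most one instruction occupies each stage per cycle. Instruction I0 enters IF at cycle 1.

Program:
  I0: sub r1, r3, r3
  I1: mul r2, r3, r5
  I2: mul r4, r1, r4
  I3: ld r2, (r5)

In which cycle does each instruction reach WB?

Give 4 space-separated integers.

I0 sub r1 <- r3,r3: IF@1 ID@2 stall=0 (-) EX@3 MEM@4 WB@5
I1 mul r2 <- r3,r5: IF@2 ID@3 stall=0 (-) EX@4 MEM@5 WB@6
I2 mul r4 <- r1,r4: IF@3 ID@4 stall=1 (RAW on I0.r1 (WB@5)) EX@6 MEM@7 WB@8
I3 ld r2 <- r5: IF@4 ID@6 stall=0 (-) EX@7 MEM@8 WB@9

Answer: 5 6 8 9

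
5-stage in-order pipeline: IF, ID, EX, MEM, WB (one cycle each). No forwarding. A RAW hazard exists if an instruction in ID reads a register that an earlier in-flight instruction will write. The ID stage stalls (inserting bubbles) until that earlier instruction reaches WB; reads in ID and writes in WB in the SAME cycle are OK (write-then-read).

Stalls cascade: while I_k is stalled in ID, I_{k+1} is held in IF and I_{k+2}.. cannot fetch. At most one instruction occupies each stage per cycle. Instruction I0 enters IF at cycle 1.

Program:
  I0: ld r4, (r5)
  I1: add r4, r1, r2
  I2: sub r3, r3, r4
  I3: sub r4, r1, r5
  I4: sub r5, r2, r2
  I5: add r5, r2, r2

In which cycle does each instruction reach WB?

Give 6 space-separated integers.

I0 ld r4 <- r5: IF@1 ID@2 stall=0 (-) EX@3 MEM@4 WB@5
I1 add r4 <- r1,r2: IF@2 ID@3 stall=0 (-) EX@4 MEM@5 WB@6
I2 sub r3 <- r3,r4: IF@3 ID@4 stall=2 (RAW on I1.r4 (WB@6)) EX@7 MEM@8 WB@9
I3 sub r4 <- r1,r5: IF@4 ID@7 stall=0 (-) EX@8 MEM@9 WB@10
I4 sub r5 <- r2,r2: IF@7 ID@8 stall=0 (-) EX@9 MEM@10 WB@11
I5 add r5 <- r2,r2: IF@8 ID@9 stall=0 (-) EX@10 MEM@11 WB@12

Answer: 5 6 9 10 11 12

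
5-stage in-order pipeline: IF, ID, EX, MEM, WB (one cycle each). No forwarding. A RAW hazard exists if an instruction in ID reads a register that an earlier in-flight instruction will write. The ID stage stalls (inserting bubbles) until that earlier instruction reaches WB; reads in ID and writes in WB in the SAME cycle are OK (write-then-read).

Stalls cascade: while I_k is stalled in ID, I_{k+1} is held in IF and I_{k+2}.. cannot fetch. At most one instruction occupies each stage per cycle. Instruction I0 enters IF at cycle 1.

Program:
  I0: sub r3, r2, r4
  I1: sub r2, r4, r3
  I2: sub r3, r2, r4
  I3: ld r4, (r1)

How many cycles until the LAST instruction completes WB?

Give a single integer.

Answer: 12

Derivation:
I0 sub r3 <- r2,r4: IF@1 ID@2 stall=0 (-) EX@3 MEM@4 WB@5
I1 sub r2 <- r4,r3: IF@2 ID@3 stall=2 (RAW on I0.r3 (WB@5)) EX@6 MEM@7 WB@8
I2 sub r3 <- r2,r4: IF@3 ID@6 stall=2 (RAW on I1.r2 (WB@8)) EX@9 MEM@10 WB@11
I3 ld r4 <- r1: IF@6 ID@9 stall=0 (-) EX@10 MEM@11 WB@12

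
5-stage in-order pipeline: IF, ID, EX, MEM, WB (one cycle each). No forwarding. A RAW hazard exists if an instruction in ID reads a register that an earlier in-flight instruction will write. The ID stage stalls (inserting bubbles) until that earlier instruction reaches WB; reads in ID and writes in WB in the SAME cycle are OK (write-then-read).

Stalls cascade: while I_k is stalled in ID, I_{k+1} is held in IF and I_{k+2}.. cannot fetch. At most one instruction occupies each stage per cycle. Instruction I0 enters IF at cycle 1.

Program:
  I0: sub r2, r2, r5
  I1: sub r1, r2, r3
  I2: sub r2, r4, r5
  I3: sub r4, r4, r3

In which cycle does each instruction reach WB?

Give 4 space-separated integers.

I0 sub r2 <- r2,r5: IF@1 ID@2 stall=0 (-) EX@3 MEM@4 WB@5
I1 sub r1 <- r2,r3: IF@2 ID@3 stall=2 (RAW on I0.r2 (WB@5)) EX@6 MEM@7 WB@8
I2 sub r2 <- r4,r5: IF@3 ID@6 stall=0 (-) EX@7 MEM@8 WB@9
I3 sub r4 <- r4,r3: IF@6 ID@7 stall=0 (-) EX@8 MEM@9 WB@10

Answer: 5 8 9 10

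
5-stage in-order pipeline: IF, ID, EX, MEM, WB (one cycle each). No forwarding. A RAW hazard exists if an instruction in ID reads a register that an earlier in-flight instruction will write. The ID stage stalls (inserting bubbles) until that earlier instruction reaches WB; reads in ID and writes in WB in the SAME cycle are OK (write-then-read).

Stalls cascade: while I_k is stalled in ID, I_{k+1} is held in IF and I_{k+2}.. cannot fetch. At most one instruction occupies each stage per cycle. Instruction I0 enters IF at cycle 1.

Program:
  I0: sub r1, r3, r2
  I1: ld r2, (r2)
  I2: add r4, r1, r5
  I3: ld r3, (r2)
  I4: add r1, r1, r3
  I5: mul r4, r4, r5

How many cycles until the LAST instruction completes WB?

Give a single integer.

I0 sub r1 <- r3,r2: IF@1 ID@2 stall=0 (-) EX@3 MEM@4 WB@5
I1 ld r2 <- r2: IF@2 ID@3 stall=0 (-) EX@4 MEM@5 WB@6
I2 add r4 <- r1,r5: IF@3 ID@4 stall=1 (RAW on I0.r1 (WB@5)) EX@6 MEM@7 WB@8
I3 ld r3 <- r2: IF@4 ID@6 stall=0 (-) EX@7 MEM@8 WB@9
I4 add r1 <- r1,r3: IF@6 ID@7 stall=2 (RAW on I3.r3 (WB@9)) EX@10 MEM@11 WB@12
I5 mul r4 <- r4,r5: IF@7 ID@10 stall=0 (-) EX@11 MEM@12 WB@13

Answer: 13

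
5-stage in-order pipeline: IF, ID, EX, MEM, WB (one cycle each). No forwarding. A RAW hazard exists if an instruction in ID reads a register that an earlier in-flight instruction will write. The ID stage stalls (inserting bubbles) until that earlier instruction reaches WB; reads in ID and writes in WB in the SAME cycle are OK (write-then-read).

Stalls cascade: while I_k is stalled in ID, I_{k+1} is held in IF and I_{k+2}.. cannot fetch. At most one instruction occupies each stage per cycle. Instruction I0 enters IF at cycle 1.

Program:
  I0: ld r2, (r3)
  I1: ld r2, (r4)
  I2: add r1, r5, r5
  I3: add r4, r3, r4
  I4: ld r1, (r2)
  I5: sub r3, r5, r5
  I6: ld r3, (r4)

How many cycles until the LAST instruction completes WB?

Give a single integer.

I0 ld r2 <- r3: IF@1 ID@2 stall=0 (-) EX@3 MEM@4 WB@5
I1 ld r2 <- r4: IF@2 ID@3 stall=0 (-) EX@4 MEM@5 WB@6
I2 add r1 <- r5,r5: IF@3 ID@4 stall=0 (-) EX@5 MEM@6 WB@7
I3 add r4 <- r3,r4: IF@4 ID@5 stall=0 (-) EX@6 MEM@7 WB@8
I4 ld r1 <- r2: IF@5 ID@6 stall=0 (-) EX@7 MEM@8 WB@9
I5 sub r3 <- r5,r5: IF@6 ID@7 stall=0 (-) EX@8 MEM@9 WB@10
I6 ld r3 <- r4: IF@7 ID@8 stall=0 (-) EX@9 MEM@10 WB@11

Answer: 11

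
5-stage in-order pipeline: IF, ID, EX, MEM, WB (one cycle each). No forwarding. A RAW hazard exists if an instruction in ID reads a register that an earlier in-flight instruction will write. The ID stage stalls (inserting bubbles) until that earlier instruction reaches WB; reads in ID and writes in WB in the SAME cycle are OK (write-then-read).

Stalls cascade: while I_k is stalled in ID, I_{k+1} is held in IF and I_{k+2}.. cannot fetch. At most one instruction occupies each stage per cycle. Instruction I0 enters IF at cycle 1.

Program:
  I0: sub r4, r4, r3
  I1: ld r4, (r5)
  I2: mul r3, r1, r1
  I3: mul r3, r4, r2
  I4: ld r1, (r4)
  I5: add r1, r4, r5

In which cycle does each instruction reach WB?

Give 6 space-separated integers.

Answer: 5 6 7 9 10 11

Derivation:
I0 sub r4 <- r4,r3: IF@1 ID@2 stall=0 (-) EX@3 MEM@4 WB@5
I1 ld r4 <- r5: IF@2 ID@3 stall=0 (-) EX@4 MEM@5 WB@6
I2 mul r3 <- r1,r1: IF@3 ID@4 stall=0 (-) EX@5 MEM@6 WB@7
I3 mul r3 <- r4,r2: IF@4 ID@5 stall=1 (RAW on I1.r4 (WB@6)) EX@7 MEM@8 WB@9
I4 ld r1 <- r4: IF@5 ID@7 stall=0 (-) EX@8 MEM@9 WB@10
I5 add r1 <- r4,r5: IF@7 ID@8 stall=0 (-) EX@9 MEM@10 WB@11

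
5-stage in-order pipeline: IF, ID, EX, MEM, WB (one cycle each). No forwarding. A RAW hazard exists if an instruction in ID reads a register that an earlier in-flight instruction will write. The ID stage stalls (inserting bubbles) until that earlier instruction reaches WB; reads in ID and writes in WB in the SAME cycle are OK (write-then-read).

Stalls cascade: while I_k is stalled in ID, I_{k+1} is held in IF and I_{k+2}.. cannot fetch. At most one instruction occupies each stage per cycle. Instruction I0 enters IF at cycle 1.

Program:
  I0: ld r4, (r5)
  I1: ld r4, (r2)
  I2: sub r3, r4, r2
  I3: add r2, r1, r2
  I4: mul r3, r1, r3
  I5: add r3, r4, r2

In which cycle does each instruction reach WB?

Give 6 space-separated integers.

Answer: 5 6 9 10 12 13

Derivation:
I0 ld r4 <- r5: IF@1 ID@2 stall=0 (-) EX@3 MEM@4 WB@5
I1 ld r4 <- r2: IF@2 ID@3 stall=0 (-) EX@4 MEM@5 WB@6
I2 sub r3 <- r4,r2: IF@3 ID@4 stall=2 (RAW on I1.r4 (WB@6)) EX@7 MEM@8 WB@9
I3 add r2 <- r1,r2: IF@4 ID@7 stall=0 (-) EX@8 MEM@9 WB@10
I4 mul r3 <- r1,r3: IF@7 ID@8 stall=1 (RAW on I2.r3 (WB@9)) EX@10 MEM@11 WB@12
I5 add r3 <- r4,r2: IF@8 ID@10 stall=0 (-) EX@11 MEM@12 WB@13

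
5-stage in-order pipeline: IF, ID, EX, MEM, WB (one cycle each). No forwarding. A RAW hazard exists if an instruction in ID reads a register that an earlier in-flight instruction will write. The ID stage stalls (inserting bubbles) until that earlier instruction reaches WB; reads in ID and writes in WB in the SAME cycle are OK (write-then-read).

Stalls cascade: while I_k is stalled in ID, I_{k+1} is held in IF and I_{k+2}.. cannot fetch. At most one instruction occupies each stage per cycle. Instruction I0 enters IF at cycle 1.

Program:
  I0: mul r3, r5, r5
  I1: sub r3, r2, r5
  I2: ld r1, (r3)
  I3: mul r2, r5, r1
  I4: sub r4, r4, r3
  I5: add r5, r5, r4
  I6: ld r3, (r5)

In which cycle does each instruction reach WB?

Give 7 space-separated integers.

I0 mul r3 <- r5,r5: IF@1 ID@2 stall=0 (-) EX@3 MEM@4 WB@5
I1 sub r3 <- r2,r5: IF@2 ID@3 stall=0 (-) EX@4 MEM@5 WB@6
I2 ld r1 <- r3: IF@3 ID@4 stall=2 (RAW on I1.r3 (WB@6)) EX@7 MEM@8 WB@9
I3 mul r2 <- r5,r1: IF@4 ID@7 stall=2 (RAW on I2.r1 (WB@9)) EX@10 MEM@11 WB@12
I4 sub r4 <- r4,r3: IF@7 ID@10 stall=0 (-) EX@11 MEM@12 WB@13
I5 add r5 <- r5,r4: IF@10 ID@11 stall=2 (RAW on I4.r4 (WB@13)) EX@14 MEM@15 WB@16
I6 ld r3 <- r5: IF@11 ID@14 stall=2 (RAW on I5.r5 (WB@16)) EX@17 MEM@18 WB@19

Answer: 5 6 9 12 13 16 19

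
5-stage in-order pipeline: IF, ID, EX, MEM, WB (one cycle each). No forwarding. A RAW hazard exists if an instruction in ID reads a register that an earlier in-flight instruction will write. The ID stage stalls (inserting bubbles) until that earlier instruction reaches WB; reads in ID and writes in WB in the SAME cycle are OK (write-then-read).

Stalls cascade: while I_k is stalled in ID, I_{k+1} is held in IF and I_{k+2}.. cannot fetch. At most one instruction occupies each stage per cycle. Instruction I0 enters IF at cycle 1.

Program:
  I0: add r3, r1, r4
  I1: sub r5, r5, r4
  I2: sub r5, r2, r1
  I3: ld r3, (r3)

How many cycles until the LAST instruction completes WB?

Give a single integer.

Answer: 8

Derivation:
I0 add r3 <- r1,r4: IF@1 ID@2 stall=0 (-) EX@3 MEM@4 WB@5
I1 sub r5 <- r5,r4: IF@2 ID@3 stall=0 (-) EX@4 MEM@5 WB@6
I2 sub r5 <- r2,r1: IF@3 ID@4 stall=0 (-) EX@5 MEM@6 WB@7
I3 ld r3 <- r3: IF@4 ID@5 stall=0 (-) EX@6 MEM@7 WB@8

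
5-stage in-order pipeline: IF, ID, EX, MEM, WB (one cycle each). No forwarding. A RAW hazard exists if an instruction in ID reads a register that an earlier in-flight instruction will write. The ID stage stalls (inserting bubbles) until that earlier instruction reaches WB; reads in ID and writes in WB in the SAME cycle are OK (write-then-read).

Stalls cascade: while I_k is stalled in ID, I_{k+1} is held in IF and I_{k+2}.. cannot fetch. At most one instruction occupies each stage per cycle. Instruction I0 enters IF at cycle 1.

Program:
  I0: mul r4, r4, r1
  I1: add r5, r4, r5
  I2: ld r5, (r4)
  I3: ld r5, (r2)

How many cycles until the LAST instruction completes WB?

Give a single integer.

I0 mul r4 <- r4,r1: IF@1 ID@2 stall=0 (-) EX@3 MEM@4 WB@5
I1 add r5 <- r4,r5: IF@2 ID@3 stall=2 (RAW on I0.r4 (WB@5)) EX@6 MEM@7 WB@8
I2 ld r5 <- r4: IF@3 ID@6 stall=0 (-) EX@7 MEM@8 WB@9
I3 ld r5 <- r2: IF@6 ID@7 stall=0 (-) EX@8 MEM@9 WB@10

Answer: 10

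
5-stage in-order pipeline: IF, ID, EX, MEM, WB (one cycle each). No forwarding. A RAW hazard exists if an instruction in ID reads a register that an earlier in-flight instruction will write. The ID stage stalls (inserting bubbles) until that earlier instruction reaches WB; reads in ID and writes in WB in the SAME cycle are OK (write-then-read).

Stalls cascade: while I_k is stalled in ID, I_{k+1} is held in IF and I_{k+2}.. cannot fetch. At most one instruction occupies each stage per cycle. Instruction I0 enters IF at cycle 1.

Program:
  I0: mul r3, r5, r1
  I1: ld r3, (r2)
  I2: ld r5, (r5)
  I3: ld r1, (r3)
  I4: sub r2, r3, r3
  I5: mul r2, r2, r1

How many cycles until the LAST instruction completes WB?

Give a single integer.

Answer: 13

Derivation:
I0 mul r3 <- r5,r1: IF@1 ID@2 stall=0 (-) EX@3 MEM@4 WB@5
I1 ld r3 <- r2: IF@2 ID@3 stall=0 (-) EX@4 MEM@5 WB@6
I2 ld r5 <- r5: IF@3 ID@4 stall=0 (-) EX@5 MEM@6 WB@7
I3 ld r1 <- r3: IF@4 ID@5 stall=1 (RAW on I1.r3 (WB@6)) EX@7 MEM@8 WB@9
I4 sub r2 <- r3,r3: IF@5 ID@7 stall=0 (-) EX@8 MEM@9 WB@10
I5 mul r2 <- r2,r1: IF@7 ID@8 stall=2 (RAW on I4.r2 (WB@10)) EX@11 MEM@12 WB@13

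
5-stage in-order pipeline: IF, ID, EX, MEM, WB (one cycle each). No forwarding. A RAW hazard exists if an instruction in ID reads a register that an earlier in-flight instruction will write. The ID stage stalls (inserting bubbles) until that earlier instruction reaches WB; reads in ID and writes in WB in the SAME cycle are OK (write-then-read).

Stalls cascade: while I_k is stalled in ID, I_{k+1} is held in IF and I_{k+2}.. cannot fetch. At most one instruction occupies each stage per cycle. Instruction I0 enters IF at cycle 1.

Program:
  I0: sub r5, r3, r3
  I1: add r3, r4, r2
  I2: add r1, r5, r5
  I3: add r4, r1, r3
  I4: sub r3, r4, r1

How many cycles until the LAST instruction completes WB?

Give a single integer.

Answer: 14

Derivation:
I0 sub r5 <- r3,r3: IF@1 ID@2 stall=0 (-) EX@3 MEM@4 WB@5
I1 add r3 <- r4,r2: IF@2 ID@3 stall=0 (-) EX@4 MEM@5 WB@6
I2 add r1 <- r5,r5: IF@3 ID@4 stall=1 (RAW on I0.r5 (WB@5)) EX@6 MEM@7 WB@8
I3 add r4 <- r1,r3: IF@4 ID@6 stall=2 (RAW on I2.r1 (WB@8)) EX@9 MEM@10 WB@11
I4 sub r3 <- r4,r1: IF@6 ID@9 stall=2 (RAW on I3.r4 (WB@11)) EX@12 MEM@13 WB@14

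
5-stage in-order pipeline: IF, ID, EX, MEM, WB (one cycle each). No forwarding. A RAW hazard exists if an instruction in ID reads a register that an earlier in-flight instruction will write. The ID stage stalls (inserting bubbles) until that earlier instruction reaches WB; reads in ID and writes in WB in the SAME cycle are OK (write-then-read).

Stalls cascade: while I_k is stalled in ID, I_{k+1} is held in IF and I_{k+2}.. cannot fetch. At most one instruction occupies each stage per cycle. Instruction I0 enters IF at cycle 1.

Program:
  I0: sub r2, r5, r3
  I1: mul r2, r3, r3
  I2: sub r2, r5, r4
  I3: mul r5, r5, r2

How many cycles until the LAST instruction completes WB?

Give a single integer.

I0 sub r2 <- r5,r3: IF@1 ID@2 stall=0 (-) EX@3 MEM@4 WB@5
I1 mul r2 <- r3,r3: IF@2 ID@3 stall=0 (-) EX@4 MEM@5 WB@6
I2 sub r2 <- r5,r4: IF@3 ID@4 stall=0 (-) EX@5 MEM@6 WB@7
I3 mul r5 <- r5,r2: IF@4 ID@5 stall=2 (RAW on I2.r2 (WB@7)) EX@8 MEM@9 WB@10

Answer: 10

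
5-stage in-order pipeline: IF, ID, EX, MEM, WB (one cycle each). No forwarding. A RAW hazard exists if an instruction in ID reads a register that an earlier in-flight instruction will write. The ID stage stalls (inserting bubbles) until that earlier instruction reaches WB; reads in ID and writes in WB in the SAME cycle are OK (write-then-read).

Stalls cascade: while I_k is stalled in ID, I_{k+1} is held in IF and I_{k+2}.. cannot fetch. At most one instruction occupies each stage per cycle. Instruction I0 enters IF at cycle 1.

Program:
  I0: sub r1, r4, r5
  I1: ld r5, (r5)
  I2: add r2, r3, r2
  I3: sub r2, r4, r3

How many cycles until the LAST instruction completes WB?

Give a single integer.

I0 sub r1 <- r4,r5: IF@1 ID@2 stall=0 (-) EX@3 MEM@4 WB@5
I1 ld r5 <- r5: IF@2 ID@3 stall=0 (-) EX@4 MEM@5 WB@6
I2 add r2 <- r3,r2: IF@3 ID@4 stall=0 (-) EX@5 MEM@6 WB@7
I3 sub r2 <- r4,r3: IF@4 ID@5 stall=0 (-) EX@6 MEM@7 WB@8

Answer: 8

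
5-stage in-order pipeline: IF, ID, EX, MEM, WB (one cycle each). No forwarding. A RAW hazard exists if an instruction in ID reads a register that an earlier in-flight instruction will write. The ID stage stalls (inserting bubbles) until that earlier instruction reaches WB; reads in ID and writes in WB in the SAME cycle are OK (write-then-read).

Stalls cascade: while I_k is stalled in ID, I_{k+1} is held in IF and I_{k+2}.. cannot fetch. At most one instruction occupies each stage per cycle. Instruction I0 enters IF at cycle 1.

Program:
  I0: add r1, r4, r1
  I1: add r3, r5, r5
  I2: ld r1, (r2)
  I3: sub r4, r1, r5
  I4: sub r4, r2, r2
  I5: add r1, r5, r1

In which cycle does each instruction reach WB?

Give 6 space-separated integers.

Answer: 5 6 7 10 11 12

Derivation:
I0 add r1 <- r4,r1: IF@1 ID@2 stall=0 (-) EX@3 MEM@4 WB@5
I1 add r3 <- r5,r5: IF@2 ID@3 stall=0 (-) EX@4 MEM@5 WB@6
I2 ld r1 <- r2: IF@3 ID@4 stall=0 (-) EX@5 MEM@6 WB@7
I3 sub r4 <- r1,r5: IF@4 ID@5 stall=2 (RAW on I2.r1 (WB@7)) EX@8 MEM@9 WB@10
I4 sub r4 <- r2,r2: IF@5 ID@8 stall=0 (-) EX@9 MEM@10 WB@11
I5 add r1 <- r5,r1: IF@8 ID@9 stall=0 (-) EX@10 MEM@11 WB@12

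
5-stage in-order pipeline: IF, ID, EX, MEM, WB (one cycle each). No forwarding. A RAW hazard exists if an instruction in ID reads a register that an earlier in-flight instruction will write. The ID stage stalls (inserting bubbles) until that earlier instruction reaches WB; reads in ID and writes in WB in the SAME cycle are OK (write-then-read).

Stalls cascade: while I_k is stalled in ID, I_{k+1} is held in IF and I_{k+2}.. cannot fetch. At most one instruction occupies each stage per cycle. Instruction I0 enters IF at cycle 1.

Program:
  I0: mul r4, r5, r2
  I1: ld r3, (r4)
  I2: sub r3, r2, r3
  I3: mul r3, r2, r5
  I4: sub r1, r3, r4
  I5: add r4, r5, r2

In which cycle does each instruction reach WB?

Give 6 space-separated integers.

I0 mul r4 <- r5,r2: IF@1 ID@2 stall=0 (-) EX@3 MEM@4 WB@5
I1 ld r3 <- r4: IF@2 ID@3 stall=2 (RAW on I0.r4 (WB@5)) EX@6 MEM@7 WB@8
I2 sub r3 <- r2,r3: IF@3 ID@6 stall=2 (RAW on I1.r3 (WB@8)) EX@9 MEM@10 WB@11
I3 mul r3 <- r2,r5: IF@6 ID@9 stall=0 (-) EX@10 MEM@11 WB@12
I4 sub r1 <- r3,r4: IF@9 ID@10 stall=2 (RAW on I3.r3 (WB@12)) EX@13 MEM@14 WB@15
I5 add r4 <- r5,r2: IF@10 ID@13 stall=0 (-) EX@14 MEM@15 WB@16

Answer: 5 8 11 12 15 16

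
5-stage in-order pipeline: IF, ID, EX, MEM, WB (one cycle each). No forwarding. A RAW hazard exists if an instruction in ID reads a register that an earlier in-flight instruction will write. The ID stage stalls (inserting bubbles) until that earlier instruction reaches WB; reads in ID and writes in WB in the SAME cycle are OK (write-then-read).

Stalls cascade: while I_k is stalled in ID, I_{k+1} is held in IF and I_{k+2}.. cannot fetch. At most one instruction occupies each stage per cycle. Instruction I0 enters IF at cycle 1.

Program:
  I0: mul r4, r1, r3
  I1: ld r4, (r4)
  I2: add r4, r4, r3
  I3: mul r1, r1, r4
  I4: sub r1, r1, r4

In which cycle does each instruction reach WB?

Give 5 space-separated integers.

Answer: 5 8 11 14 17

Derivation:
I0 mul r4 <- r1,r3: IF@1 ID@2 stall=0 (-) EX@3 MEM@4 WB@5
I1 ld r4 <- r4: IF@2 ID@3 stall=2 (RAW on I0.r4 (WB@5)) EX@6 MEM@7 WB@8
I2 add r4 <- r4,r3: IF@3 ID@6 stall=2 (RAW on I1.r4 (WB@8)) EX@9 MEM@10 WB@11
I3 mul r1 <- r1,r4: IF@6 ID@9 stall=2 (RAW on I2.r4 (WB@11)) EX@12 MEM@13 WB@14
I4 sub r1 <- r1,r4: IF@9 ID@12 stall=2 (RAW on I3.r1 (WB@14)) EX@15 MEM@16 WB@17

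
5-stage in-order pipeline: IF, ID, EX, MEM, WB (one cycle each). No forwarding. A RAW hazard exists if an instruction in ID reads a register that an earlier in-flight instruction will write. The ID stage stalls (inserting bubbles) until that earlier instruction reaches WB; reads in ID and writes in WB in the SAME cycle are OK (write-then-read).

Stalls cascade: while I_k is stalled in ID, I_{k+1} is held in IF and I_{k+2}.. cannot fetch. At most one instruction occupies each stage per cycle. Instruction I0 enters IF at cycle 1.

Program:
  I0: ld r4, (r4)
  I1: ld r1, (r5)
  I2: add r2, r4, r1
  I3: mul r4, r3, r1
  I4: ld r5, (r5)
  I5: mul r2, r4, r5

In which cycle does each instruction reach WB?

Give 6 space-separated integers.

Answer: 5 6 9 10 11 14

Derivation:
I0 ld r4 <- r4: IF@1 ID@2 stall=0 (-) EX@3 MEM@4 WB@5
I1 ld r1 <- r5: IF@2 ID@3 stall=0 (-) EX@4 MEM@5 WB@6
I2 add r2 <- r4,r1: IF@3 ID@4 stall=2 (RAW on I1.r1 (WB@6)) EX@7 MEM@8 WB@9
I3 mul r4 <- r3,r1: IF@4 ID@7 stall=0 (-) EX@8 MEM@9 WB@10
I4 ld r5 <- r5: IF@7 ID@8 stall=0 (-) EX@9 MEM@10 WB@11
I5 mul r2 <- r4,r5: IF@8 ID@9 stall=2 (RAW on I4.r5 (WB@11)) EX@12 MEM@13 WB@14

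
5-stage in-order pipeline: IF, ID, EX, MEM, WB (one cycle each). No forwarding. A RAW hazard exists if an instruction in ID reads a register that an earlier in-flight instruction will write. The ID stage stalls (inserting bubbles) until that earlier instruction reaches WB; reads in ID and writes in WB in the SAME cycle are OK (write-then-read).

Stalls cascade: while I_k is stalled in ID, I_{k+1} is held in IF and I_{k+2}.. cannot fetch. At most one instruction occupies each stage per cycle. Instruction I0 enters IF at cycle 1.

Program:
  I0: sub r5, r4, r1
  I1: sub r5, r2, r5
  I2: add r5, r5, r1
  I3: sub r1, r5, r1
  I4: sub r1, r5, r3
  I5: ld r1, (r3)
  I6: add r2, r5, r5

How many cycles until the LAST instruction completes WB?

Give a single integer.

I0 sub r5 <- r4,r1: IF@1 ID@2 stall=0 (-) EX@3 MEM@4 WB@5
I1 sub r5 <- r2,r5: IF@2 ID@3 stall=2 (RAW on I0.r5 (WB@5)) EX@6 MEM@7 WB@8
I2 add r5 <- r5,r1: IF@3 ID@6 stall=2 (RAW on I1.r5 (WB@8)) EX@9 MEM@10 WB@11
I3 sub r1 <- r5,r1: IF@6 ID@9 stall=2 (RAW on I2.r5 (WB@11)) EX@12 MEM@13 WB@14
I4 sub r1 <- r5,r3: IF@9 ID@12 stall=0 (-) EX@13 MEM@14 WB@15
I5 ld r1 <- r3: IF@12 ID@13 stall=0 (-) EX@14 MEM@15 WB@16
I6 add r2 <- r5,r5: IF@13 ID@14 stall=0 (-) EX@15 MEM@16 WB@17

Answer: 17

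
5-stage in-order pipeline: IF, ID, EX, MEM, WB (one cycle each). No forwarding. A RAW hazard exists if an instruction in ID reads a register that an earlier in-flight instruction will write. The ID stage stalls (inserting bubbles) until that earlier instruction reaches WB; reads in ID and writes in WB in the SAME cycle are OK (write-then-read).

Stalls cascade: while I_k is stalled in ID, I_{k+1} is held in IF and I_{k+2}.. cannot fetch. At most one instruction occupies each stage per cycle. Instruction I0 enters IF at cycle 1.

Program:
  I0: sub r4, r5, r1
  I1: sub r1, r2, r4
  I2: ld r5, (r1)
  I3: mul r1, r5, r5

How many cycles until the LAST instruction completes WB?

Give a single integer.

I0 sub r4 <- r5,r1: IF@1 ID@2 stall=0 (-) EX@3 MEM@4 WB@5
I1 sub r1 <- r2,r4: IF@2 ID@3 stall=2 (RAW on I0.r4 (WB@5)) EX@6 MEM@7 WB@8
I2 ld r5 <- r1: IF@3 ID@6 stall=2 (RAW on I1.r1 (WB@8)) EX@9 MEM@10 WB@11
I3 mul r1 <- r5,r5: IF@6 ID@9 stall=2 (RAW on I2.r5 (WB@11)) EX@12 MEM@13 WB@14

Answer: 14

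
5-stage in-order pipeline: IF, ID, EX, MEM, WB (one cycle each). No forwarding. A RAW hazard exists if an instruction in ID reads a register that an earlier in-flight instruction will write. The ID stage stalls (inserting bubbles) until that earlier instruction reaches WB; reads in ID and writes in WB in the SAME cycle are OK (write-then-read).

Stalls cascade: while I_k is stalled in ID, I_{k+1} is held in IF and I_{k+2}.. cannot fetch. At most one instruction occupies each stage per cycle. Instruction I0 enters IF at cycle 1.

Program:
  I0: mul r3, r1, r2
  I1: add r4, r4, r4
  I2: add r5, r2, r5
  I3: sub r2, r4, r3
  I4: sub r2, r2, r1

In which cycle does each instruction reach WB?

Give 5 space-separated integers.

Answer: 5 6 7 9 12

Derivation:
I0 mul r3 <- r1,r2: IF@1 ID@2 stall=0 (-) EX@3 MEM@4 WB@5
I1 add r4 <- r4,r4: IF@2 ID@3 stall=0 (-) EX@4 MEM@5 WB@6
I2 add r5 <- r2,r5: IF@3 ID@4 stall=0 (-) EX@5 MEM@6 WB@7
I3 sub r2 <- r4,r3: IF@4 ID@5 stall=1 (RAW on I1.r4 (WB@6)) EX@7 MEM@8 WB@9
I4 sub r2 <- r2,r1: IF@5 ID@7 stall=2 (RAW on I3.r2 (WB@9)) EX@10 MEM@11 WB@12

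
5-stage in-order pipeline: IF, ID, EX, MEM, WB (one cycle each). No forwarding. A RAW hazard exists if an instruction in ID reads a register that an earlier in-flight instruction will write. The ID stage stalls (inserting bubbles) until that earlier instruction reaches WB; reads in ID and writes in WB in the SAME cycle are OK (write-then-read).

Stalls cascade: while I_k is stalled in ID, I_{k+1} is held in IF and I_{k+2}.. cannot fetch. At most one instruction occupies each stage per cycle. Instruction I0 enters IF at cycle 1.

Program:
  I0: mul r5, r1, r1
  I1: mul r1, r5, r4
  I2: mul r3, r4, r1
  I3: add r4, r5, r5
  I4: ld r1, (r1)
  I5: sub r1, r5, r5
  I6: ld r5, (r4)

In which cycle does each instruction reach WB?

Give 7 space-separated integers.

I0 mul r5 <- r1,r1: IF@1 ID@2 stall=0 (-) EX@3 MEM@4 WB@5
I1 mul r1 <- r5,r4: IF@2 ID@3 stall=2 (RAW on I0.r5 (WB@5)) EX@6 MEM@7 WB@8
I2 mul r3 <- r4,r1: IF@3 ID@6 stall=2 (RAW on I1.r1 (WB@8)) EX@9 MEM@10 WB@11
I3 add r4 <- r5,r5: IF@6 ID@9 stall=0 (-) EX@10 MEM@11 WB@12
I4 ld r1 <- r1: IF@9 ID@10 stall=0 (-) EX@11 MEM@12 WB@13
I5 sub r1 <- r5,r5: IF@10 ID@11 stall=0 (-) EX@12 MEM@13 WB@14
I6 ld r5 <- r4: IF@11 ID@12 stall=0 (-) EX@13 MEM@14 WB@15

Answer: 5 8 11 12 13 14 15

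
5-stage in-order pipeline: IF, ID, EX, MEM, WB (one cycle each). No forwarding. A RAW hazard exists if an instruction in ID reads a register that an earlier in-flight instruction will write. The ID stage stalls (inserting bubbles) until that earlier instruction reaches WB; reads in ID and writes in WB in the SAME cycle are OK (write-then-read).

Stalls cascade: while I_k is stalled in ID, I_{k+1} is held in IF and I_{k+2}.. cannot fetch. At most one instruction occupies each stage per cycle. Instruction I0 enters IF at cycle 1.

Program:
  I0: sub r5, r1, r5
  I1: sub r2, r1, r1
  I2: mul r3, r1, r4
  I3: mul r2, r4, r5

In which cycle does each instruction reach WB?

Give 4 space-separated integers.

I0 sub r5 <- r1,r5: IF@1 ID@2 stall=0 (-) EX@3 MEM@4 WB@5
I1 sub r2 <- r1,r1: IF@2 ID@3 stall=0 (-) EX@4 MEM@5 WB@6
I2 mul r3 <- r1,r4: IF@3 ID@4 stall=0 (-) EX@5 MEM@6 WB@7
I3 mul r2 <- r4,r5: IF@4 ID@5 stall=0 (-) EX@6 MEM@7 WB@8

Answer: 5 6 7 8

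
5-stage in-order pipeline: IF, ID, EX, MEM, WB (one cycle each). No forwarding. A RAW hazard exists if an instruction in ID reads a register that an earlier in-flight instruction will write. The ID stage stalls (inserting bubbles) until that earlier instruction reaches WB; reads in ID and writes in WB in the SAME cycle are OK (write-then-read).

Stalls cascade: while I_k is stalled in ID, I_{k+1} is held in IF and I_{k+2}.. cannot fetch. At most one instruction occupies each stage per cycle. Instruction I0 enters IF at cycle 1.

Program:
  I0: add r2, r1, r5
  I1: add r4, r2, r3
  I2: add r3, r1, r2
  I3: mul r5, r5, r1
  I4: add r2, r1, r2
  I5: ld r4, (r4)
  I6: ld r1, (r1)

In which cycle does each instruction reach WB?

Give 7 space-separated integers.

I0 add r2 <- r1,r5: IF@1 ID@2 stall=0 (-) EX@3 MEM@4 WB@5
I1 add r4 <- r2,r3: IF@2 ID@3 stall=2 (RAW on I0.r2 (WB@5)) EX@6 MEM@7 WB@8
I2 add r3 <- r1,r2: IF@3 ID@6 stall=0 (-) EX@7 MEM@8 WB@9
I3 mul r5 <- r5,r1: IF@6 ID@7 stall=0 (-) EX@8 MEM@9 WB@10
I4 add r2 <- r1,r2: IF@7 ID@8 stall=0 (-) EX@9 MEM@10 WB@11
I5 ld r4 <- r4: IF@8 ID@9 stall=0 (-) EX@10 MEM@11 WB@12
I6 ld r1 <- r1: IF@9 ID@10 stall=0 (-) EX@11 MEM@12 WB@13

Answer: 5 8 9 10 11 12 13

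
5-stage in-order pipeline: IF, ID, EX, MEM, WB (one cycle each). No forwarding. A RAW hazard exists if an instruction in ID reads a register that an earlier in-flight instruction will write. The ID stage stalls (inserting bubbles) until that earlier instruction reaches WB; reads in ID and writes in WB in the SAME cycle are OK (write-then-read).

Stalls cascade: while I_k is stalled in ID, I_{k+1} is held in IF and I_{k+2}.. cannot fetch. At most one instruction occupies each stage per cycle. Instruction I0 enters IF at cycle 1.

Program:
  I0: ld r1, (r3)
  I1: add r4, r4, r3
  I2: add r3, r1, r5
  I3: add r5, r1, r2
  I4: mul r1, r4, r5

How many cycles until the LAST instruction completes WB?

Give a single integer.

I0 ld r1 <- r3: IF@1 ID@2 stall=0 (-) EX@3 MEM@4 WB@5
I1 add r4 <- r4,r3: IF@2 ID@3 stall=0 (-) EX@4 MEM@5 WB@6
I2 add r3 <- r1,r5: IF@3 ID@4 stall=1 (RAW on I0.r1 (WB@5)) EX@6 MEM@7 WB@8
I3 add r5 <- r1,r2: IF@4 ID@6 stall=0 (-) EX@7 MEM@8 WB@9
I4 mul r1 <- r4,r5: IF@6 ID@7 stall=2 (RAW on I3.r5 (WB@9)) EX@10 MEM@11 WB@12

Answer: 12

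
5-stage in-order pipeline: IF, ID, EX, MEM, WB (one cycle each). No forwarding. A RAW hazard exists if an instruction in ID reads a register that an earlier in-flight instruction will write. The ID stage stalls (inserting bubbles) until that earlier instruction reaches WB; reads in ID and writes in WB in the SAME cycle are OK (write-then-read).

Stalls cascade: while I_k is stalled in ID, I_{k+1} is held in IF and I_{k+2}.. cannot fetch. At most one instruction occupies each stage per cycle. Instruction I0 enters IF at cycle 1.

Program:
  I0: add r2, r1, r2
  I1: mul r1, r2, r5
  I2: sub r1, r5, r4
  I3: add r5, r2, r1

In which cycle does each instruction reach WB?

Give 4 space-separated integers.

Answer: 5 8 9 12

Derivation:
I0 add r2 <- r1,r2: IF@1 ID@2 stall=0 (-) EX@3 MEM@4 WB@5
I1 mul r1 <- r2,r5: IF@2 ID@3 stall=2 (RAW on I0.r2 (WB@5)) EX@6 MEM@7 WB@8
I2 sub r1 <- r5,r4: IF@3 ID@6 stall=0 (-) EX@7 MEM@8 WB@9
I3 add r5 <- r2,r1: IF@6 ID@7 stall=2 (RAW on I2.r1 (WB@9)) EX@10 MEM@11 WB@12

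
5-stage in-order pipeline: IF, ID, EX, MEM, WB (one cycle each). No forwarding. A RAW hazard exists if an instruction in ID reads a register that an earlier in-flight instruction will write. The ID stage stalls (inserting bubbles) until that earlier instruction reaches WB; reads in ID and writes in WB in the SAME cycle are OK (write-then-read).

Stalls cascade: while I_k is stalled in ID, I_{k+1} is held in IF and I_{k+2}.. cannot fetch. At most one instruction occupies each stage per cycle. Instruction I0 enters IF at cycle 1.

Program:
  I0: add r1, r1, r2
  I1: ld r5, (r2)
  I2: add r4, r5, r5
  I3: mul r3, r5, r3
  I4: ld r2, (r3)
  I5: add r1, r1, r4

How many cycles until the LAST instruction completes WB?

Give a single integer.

Answer: 14

Derivation:
I0 add r1 <- r1,r2: IF@1 ID@2 stall=0 (-) EX@3 MEM@4 WB@5
I1 ld r5 <- r2: IF@2 ID@3 stall=0 (-) EX@4 MEM@5 WB@6
I2 add r4 <- r5,r5: IF@3 ID@4 stall=2 (RAW on I1.r5 (WB@6)) EX@7 MEM@8 WB@9
I3 mul r3 <- r5,r3: IF@4 ID@7 stall=0 (-) EX@8 MEM@9 WB@10
I4 ld r2 <- r3: IF@7 ID@8 stall=2 (RAW on I3.r3 (WB@10)) EX@11 MEM@12 WB@13
I5 add r1 <- r1,r4: IF@8 ID@11 stall=0 (-) EX@12 MEM@13 WB@14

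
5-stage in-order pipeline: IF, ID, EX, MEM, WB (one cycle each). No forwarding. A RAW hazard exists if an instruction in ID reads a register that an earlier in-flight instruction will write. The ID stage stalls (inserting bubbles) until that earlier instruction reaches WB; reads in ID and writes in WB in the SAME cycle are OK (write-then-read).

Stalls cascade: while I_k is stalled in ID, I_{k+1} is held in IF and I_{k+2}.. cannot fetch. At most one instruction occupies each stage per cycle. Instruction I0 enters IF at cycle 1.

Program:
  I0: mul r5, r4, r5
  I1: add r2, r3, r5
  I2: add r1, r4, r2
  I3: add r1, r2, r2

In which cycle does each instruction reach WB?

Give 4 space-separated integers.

Answer: 5 8 11 12

Derivation:
I0 mul r5 <- r4,r5: IF@1 ID@2 stall=0 (-) EX@3 MEM@4 WB@5
I1 add r2 <- r3,r5: IF@2 ID@3 stall=2 (RAW on I0.r5 (WB@5)) EX@6 MEM@7 WB@8
I2 add r1 <- r4,r2: IF@3 ID@6 stall=2 (RAW on I1.r2 (WB@8)) EX@9 MEM@10 WB@11
I3 add r1 <- r2,r2: IF@6 ID@9 stall=0 (-) EX@10 MEM@11 WB@12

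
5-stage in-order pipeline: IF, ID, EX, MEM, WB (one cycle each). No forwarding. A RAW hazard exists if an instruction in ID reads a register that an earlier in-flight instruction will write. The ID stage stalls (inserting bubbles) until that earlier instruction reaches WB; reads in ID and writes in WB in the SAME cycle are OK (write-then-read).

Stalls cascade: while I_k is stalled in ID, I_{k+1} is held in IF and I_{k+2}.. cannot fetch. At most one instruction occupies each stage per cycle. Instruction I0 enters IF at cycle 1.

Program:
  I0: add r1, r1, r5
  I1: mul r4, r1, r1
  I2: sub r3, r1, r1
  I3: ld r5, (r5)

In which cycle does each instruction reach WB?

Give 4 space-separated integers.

I0 add r1 <- r1,r5: IF@1 ID@2 stall=0 (-) EX@3 MEM@4 WB@5
I1 mul r4 <- r1,r1: IF@2 ID@3 stall=2 (RAW on I0.r1 (WB@5)) EX@6 MEM@7 WB@8
I2 sub r3 <- r1,r1: IF@3 ID@6 stall=0 (-) EX@7 MEM@8 WB@9
I3 ld r5 <- r5: IF@6 ID@7 stall=0 (-) EX@8 MEM@9 WB@10

Answer: 5 8 9 10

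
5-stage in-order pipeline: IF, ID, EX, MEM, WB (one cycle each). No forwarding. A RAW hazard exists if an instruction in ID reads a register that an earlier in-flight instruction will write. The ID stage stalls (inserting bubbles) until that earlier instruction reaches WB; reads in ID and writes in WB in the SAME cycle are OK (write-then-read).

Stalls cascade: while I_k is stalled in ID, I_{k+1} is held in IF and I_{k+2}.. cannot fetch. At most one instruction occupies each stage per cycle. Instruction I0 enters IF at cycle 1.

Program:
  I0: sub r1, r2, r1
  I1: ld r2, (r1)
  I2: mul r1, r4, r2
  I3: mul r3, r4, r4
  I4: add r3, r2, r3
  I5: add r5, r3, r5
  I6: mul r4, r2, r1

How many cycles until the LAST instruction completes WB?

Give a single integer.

Answer: 19

Derivation:
I0 sub r1 <- r2,r1: IF@1 ID@2 stall=0 (-) EX@3 MEM@4 WB@5
I1 ld r2 <- r1: IF@2 ID@3 stall=2 (RAW on I0.r1 (WB@5)) EX@6 MEM@7 WB@8
I2 mul r1 <- r4,r2: IF@3 ID@6 stall=2 (RAW on I1.r2 (WB@8)) EX@9 MEM@10 WB@11
I3 mul r3 <- r4,r4: IF@6 ID@9 stall=0 (-) EX@10 MEM@11 WB@12
I4 add r3 <- r2,r3: IF@9 ID@10 stall=2 (RAW on I3.r3 (WB@12)) EX@13 MEM@14 WB@15
I5 add r5 <- r3,r5: IF@10 ID@13 stall=2 (RAW on I4.r3 (WB@15)) EX@16 MEM@17 WB@18
I6 mul r4 <- r2,r1: IF@13 ID@16 stall=0 (-) EX@17 MEM@18 WB@19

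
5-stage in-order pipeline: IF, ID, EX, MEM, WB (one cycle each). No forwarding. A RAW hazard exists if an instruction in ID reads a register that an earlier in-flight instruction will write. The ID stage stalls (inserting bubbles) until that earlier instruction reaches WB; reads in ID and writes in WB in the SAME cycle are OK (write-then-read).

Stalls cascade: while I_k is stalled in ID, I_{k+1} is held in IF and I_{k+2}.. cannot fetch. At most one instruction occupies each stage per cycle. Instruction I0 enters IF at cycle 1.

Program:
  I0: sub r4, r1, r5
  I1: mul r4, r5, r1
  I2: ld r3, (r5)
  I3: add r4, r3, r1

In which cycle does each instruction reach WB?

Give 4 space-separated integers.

I0 sub r4 <- r1,r5: IF@1 ID@2 stall=0 (-) EX@3 MEM@4 WB@5
I1 mul r4 <- r5,r1: IF@2 ID@3 stall=0 (-) EX@4 MEM@5 WB@6
I2 ld r3 <- r5: IF@3 ID@4 stall=0 (-) EX@5 MEM@6 WB@7
I3 add r4 <- r3,r1: IF@4 ID@5 stall=2 (RAW on I2.r3 (WB@7)) EX@8 MEM@9 WB@10

Answer: 5 6 7 10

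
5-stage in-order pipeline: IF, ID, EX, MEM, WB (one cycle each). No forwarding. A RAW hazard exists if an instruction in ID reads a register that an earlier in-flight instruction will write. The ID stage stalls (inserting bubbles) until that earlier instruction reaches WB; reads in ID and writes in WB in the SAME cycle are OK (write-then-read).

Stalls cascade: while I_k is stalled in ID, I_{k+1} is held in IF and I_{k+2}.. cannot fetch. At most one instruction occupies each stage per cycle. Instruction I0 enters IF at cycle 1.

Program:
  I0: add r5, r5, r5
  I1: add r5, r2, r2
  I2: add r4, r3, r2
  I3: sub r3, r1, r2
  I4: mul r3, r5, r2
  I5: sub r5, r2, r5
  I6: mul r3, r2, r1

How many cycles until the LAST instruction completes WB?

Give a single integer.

I0 add r5 <- r5,r5: IF@1 ID@2 stall=0 (-) EX@3 MEM@4 WB@5
I1 add r5 <- r2,r2: IF@2 ID@3 stall=0 (-) EX@4 MEM@5 WB@6
I2 add r4 <- r3,r2: IF@3 ID@4 stall=0 (-) EX@5 MEM@6 WB@7
I3 sub r3 <- r1,r2: IF@4 ID@5 stall=0 (-) EX@6 MEM@7 WB@8
I4 mul r3 <- r5,r2: IF@5 ID@6 stall=0 (-) EX@7 MEM@8 WB@9
I5 sub r5 <- r2,r5: IF@6 ID@7 stall=0 (-) EX@8 MEM@9 WB@10
I6 mul r3 <- r2,r1: IF@7 ID@8 stall=0 (-) EX@9 MEM@10 WB@11

Answer: 11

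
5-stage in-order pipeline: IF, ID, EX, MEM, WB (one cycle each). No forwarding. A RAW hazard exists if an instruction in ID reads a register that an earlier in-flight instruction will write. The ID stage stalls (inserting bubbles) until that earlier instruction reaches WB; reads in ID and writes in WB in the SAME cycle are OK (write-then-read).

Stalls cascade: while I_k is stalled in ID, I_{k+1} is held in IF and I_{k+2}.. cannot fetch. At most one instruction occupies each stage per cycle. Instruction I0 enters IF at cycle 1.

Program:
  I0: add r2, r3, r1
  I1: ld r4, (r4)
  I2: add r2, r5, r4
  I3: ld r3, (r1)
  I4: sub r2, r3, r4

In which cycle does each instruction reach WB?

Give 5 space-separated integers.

Answer: 5 6 9 10 13

Derivation:
I0 add r2 <- r3,r1: IF@1 ID@2 stall=0 (-) EX@3 MEM@4 WB@5
I1 ld r4 <- r4: IF@2 ID@3 stall=0 (-) EX@4 MEM@5 WB@6
I2 add r2 <- r5,r4: IF@3 ID@4 stall=2 (RAW on I1.r4 (WB@6)) EX@7 MEM@8 WB@9
I3 ld r3 <- r1: IF@4 ID@7 stall=0 (-) EX@8 MEM@9 WB@10
I4 sub r2 <- r3,r4: IF@7 ID@8 stall=2 (RAW on I3.r3 (WB@10)) EX@11 MEM@12 WB@13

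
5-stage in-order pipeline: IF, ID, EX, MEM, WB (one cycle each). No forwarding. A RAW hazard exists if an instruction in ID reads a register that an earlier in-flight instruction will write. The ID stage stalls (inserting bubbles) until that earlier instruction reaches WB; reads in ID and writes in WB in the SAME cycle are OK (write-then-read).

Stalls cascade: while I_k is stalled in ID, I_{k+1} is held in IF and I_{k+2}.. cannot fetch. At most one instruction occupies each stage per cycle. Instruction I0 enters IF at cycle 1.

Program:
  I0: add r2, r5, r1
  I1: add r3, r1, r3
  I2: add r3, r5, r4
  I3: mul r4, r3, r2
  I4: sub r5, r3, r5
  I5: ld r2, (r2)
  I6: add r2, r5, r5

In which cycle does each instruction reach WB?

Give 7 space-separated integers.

Answer: 5 6 7 10 11 12 14

Derivation:
I0 add r2 <- r5,r1: IF@1 ID@2 stall=0 (-) EX@3 MEM@4 WB@5
I1 add r3 <- r1,r3: IF@2 ID@3 stall=0 (-) EX@4 MEM@5 WB@6
I2 add r3 <- r5,r4: IF@3 ID@4 stall=0 (-) EX@5 MEM@6 WB@7
I3 mul r4 <- r3,r2: IF@4 ID@5 stall=2 (RAW on I2.r3 (WB@7)) EX@8 MEM@9 WB@10
I4 sub r5 <- r3,r5: IF@5 ID@8 stall=0 (-) EX@9 MEM@10 WB@11
I5 ld r2 <- r2: IF@8 ID@9 stall=0 (-) EX@10 MEM@11 WB@12
I6 add r2 <- r5,r5: IF@9 ID@10 stall=1 (RAW on I4.r5 (WB@11)) EX@12 MEM@13 WB@14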